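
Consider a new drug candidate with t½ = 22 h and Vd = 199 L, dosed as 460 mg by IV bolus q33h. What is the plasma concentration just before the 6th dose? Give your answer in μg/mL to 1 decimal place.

1.3 μg/mL

f = (1/2)^(τ/t½) = (1/2)^(33/22) ≈ 0.3536.
C₀ = D/Vd = 460/199 ≈ 2.312 μg/mL.
Before the 6th dose, 5 doses have been given. Superposition: Cmin = C₀·(f + f² + … + f^5).
≈ 2.312 × (0.3536 + 0.1250 + 0.0442 + 0.0156 + 0.0055) ≈ 2.312 × 0.5439 ≈ 1.257 μg/mL.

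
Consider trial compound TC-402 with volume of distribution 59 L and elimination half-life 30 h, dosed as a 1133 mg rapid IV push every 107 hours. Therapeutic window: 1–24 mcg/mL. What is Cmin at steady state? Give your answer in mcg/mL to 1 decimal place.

k = ln2/t½ = ln2/30 ≈ 0.023105 h⁻¹; fraction remaining f = e^(−kτ) = e^(−0.023105×107) ≈ 0.0844.
Accumulation ratio R = 1/(1 − f) ≈ 1/0.9156 ≈ 1.0922.
Single-dose peak C₀ = D/Vd = 1133/59 ≈ 19.203 mcg/mL.
Cmax,ss = C₀/(1 − f) ≈ 19.203/0.9156 ≈ 20.973 mcg/mL.
One interval later, Cmin,ss = Cmax,ss·e^(−kτ) ≈ 20.973 × 0.0844 ≈ 1.770 mcg/mL.
Trough 1.8 mcg/mL vs MEC 1 mcg/mL: adequate.

1.8 mcg/mL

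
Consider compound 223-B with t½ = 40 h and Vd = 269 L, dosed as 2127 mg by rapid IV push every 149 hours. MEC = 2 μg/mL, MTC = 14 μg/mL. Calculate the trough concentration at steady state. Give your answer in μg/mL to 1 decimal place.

0.6 μg/mL

τ/t½ = 149/40 ≈ 3.725, so fraction remaining f = (1/2)^(149/40) ≈ 0.0756.
At steady state, accumulation factor R = 1/(1 − e^(−kτ)) ≈ 1.0818.
Each bolus raises the concentration by D/Vd = 2127/269 ≈ 7.907 μg/mL.
Cmax,ss = C₀/(1 − f) ≈ 7.907/0.9244 ≈ 8.554 μg/mL.
Steady-state trough Cmin,ss = Cmax,ss·f ≈ 8.554 × 0.0756 ≈ 0.647 μg/mL.
Trough 0.6 μg/mL vs MEC 2 μg/mL: subtherapeutic.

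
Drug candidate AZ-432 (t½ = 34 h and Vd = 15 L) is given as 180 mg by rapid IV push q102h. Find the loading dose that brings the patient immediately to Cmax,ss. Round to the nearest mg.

206 mg

f = (1/2)^(102/34) ≈ 0.125000; accumulation ratio R = 1/(1−f) ≈ 1.14286.
Loading dose to hit Cmax,ss on first dose: D_load = D_maint·R ≈ 180 × 1.14286 ≈ 205.71 mg.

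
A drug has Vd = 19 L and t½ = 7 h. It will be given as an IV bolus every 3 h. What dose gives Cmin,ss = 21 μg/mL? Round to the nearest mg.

138 mg

τ/t½ = 3/7 ≈ 0.42857, so f = (1/2)^(3/7) ≈ 0.742997.
Cmin,ss = (D/Vd)·f/(1−f), so D = Cmin,ss·Vd·(1−f)/f.
D = 21 × 19 × (1−f)/f ≈ 21 × 19 × 0.34590 ≈ 138.01 mg.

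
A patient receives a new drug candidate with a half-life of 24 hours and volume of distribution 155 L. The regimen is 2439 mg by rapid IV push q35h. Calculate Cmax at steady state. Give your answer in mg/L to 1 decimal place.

24.7 mg/L

Over one 35-h interval, 35/24 ≈ 1.4583 half-lives elapse, leaving f ≈ 0.3639 of each dose.
Accumulation ratio R = 1/(1 − f) ≈ 1/0.6361 ≈ 1.5721.
Each bolus raises the concentration by D/Vd = 2439/155 ≈ 15.735 mg/L.
Cmax,ss = C₀/(1 − f) ≈ 15.735/0.6361 ≈ 24.737 mg/L.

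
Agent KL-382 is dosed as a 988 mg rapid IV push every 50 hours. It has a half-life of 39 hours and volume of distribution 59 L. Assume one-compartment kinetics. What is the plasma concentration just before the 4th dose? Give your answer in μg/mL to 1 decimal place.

10.9 μg/mL

f = (1/2)^(τ/t½) = (1/2)^(50/39) ≈ 0.4112.
C₀ = D/Vd = 988/59 ≈ 16.746 μg/mL.
Before the 4th dose, 3 doses have been given. Superposition: Cmin = C₀·(f + f² + … + f^3).
≈ 16.746 × (0.4112 + 0.1691 + 0.0695) ≈ 16.746 × 0.6498 ≈ 10.882 μg/mL.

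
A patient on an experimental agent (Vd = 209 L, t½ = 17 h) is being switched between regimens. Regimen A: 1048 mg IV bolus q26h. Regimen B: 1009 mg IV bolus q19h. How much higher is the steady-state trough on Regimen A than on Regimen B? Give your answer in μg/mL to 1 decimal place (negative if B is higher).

-1.5 μg/mL

Regimen A: f = (1/2)^(26/17) ≈ 0.3464; Cmin,ss = (1048/209)·f/(1−f) ≈ 2.658 μg/mL.
Regimen B: f = (1/2)^(19/17) ≈ 0.4608; Cmin,ss = (1009/209)·f/(1−f) ≈ 4.126 μg/mL.
Difference ≈ 2.658 − 4.126 ≈ -1.468 μg/mL.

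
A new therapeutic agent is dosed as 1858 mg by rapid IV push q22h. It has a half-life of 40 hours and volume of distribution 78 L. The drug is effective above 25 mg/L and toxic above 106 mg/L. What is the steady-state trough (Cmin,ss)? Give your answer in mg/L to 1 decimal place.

Over one 22-h interval, 22/40 ≈ 0.55 half-lives elapse, leaving f ≈ 0.6830 of each dose.
Accumulation ratio R = 1/(1 − f) ≈ 1/0.3170 ≈ 3.1546.
Each bolus raises the concentration by D/Vd = 1858/78 ≈ 23.821 mg/L.
Steady-state peak Cmax,ss = C₀·R ≈ 23.821 × 3.1546 ≈ 75.146 mg/L.
One interval later, Cmin,ss = Cmax,ss·e^(−kτ) ≈ 75.146 × 0.6830 ≈ 51.325 mg/L.
Trough 51.3 mg/L vs MEC 25 mg/L: adequate.

51.3 mg/L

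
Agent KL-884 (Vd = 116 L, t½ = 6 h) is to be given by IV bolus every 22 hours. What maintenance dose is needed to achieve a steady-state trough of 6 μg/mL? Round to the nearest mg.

τ/t½ = 22/6 ≈ 3.6667, so f = (1/2)^(22/6) ≈ 0.078745.
Cmin,ss = (D/Vd)·f/(1−f), so D = Cmin,ss·Vd·(1−f)/f.
D = 6 × 116 × (1−f)/f ≈ 6 × 116 × 11.69922 ≈ 8142.66 mg.

8143 mg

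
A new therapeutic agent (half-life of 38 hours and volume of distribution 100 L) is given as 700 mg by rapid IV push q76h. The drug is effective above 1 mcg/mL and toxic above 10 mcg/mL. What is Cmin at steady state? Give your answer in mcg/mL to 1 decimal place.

2.3 mcg/mL

The dosing interval is 2 half-lives, so f = 2^(−2) = 0.25.
At steady state, R = 1/(1 − 0.25) = 4/3.
Single-dose peak C₀ = D/Vd = 700/100 = 7 mcg/mL.
Steady-state peak Cmax,ss = C₀·R = 7 × 4/3 ≈ 9.333 mcg/mL.
Steady-state trough Cmin,ss = Cmax,ss·f ≈ 9.333 × 0.25 ≈ 2.333 mcg/mL.
Trough 2.3 mcg/mL vs MEC 1 mcg/mL: adequate.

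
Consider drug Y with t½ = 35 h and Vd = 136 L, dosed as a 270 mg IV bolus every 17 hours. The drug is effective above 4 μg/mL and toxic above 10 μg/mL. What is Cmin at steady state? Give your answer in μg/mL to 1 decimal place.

τ/t½ = 17/35 ≈ 0.48571, so fraction remaining f = (1/2)^(17/35) ≈ 0.7141.
At steady state, accumulation factor R = 1/(1 − e^(−kτ)) ≈ 3.4977.
Each bolus raises the concentration by D/Vd = 270/136 ≈ 1.985 μg/mL.
Steady-state peak Cmax,ss = C₀·R ≈ 1.985 × 3.4977 ≈ 6.943 μg/mL.
Steady-state trough Cmin,ss = Cmax,ss·f ≈ 6.943 × 0.7141 ≈ 4.958 μg/mL.
Trough 5.0 μg/mL vs MEC 4 μg/mL: adequate.

5.0 μg/mL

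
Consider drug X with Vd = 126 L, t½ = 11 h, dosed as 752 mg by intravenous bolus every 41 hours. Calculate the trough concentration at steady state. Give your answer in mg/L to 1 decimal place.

0.5 mg/L

Over one 41-h interval, 41/11 ≈ 3.7273 half-lives elapse, leaving f ≈ 0.0755 of each dose.
Accumulation ratio R = 1/(1 − f) ≈ 1/0.9245 ≈ 1.0817.
Single-dose peak C₀ = D/Vd = 752/126 ≈ 5.968 mg/L.
Cmax,ss = C₀/(1 − f) ≈ 5.968/0.9245 ≈ 6.455 mg/L.
One interval later, Cmin,ss = Cmax,ss·e^(−kτ) ≈ 6.455 × 0.0755 ≈ 0.487 mg/L.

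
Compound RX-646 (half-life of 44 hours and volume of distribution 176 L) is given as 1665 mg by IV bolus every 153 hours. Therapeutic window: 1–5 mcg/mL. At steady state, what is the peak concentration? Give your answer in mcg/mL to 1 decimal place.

10.4 mcg/mL

Over one 153-h interval, 153/44 ≈ 3.4773 half-lives elapse, leaving f ≈ 0.0898 of each dose.
At steady state, accumulation factor R = 1/(1 − e^(−kτ)) ≈ 1.0987.
Single-dose peak C₀ = D/Vd = 1665/176 ≈ 9.460 mcg/mL.
Steady-state peak Cmax,ss = C₀·R ≈ 9.460 × 1.0987 ≈ 10.394 mcg/mL.
Peak 10.4 mcg/mL vs MTC 5 mcg/mL: exceeds toxic threshold.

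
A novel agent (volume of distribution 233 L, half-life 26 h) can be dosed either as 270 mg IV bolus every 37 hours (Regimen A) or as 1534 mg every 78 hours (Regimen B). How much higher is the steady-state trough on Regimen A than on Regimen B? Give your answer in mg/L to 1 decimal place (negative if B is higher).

Regimen A: f = (1/2)^(37/26) ≈ 0.3729; Cmin,ss = (270/233)·f/(1−f) ≈ 0.689 mg/L.
Regimen B: f = (1/2)^(78/26) ≈ 0.1250; Cmin,ss = (1534/233)·f/(1−f) ≈ 0.941 mg/L.
Difference ≈ 0.689 − 0.941 ≈ -0.252 mg/L.

-0.3 mg/L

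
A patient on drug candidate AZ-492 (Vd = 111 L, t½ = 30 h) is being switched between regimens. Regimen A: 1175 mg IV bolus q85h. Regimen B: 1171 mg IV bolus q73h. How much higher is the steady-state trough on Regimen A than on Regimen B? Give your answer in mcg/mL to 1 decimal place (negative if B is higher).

Regimen A: f = (1/2)^(85/30) ≈ 0.1403; Cmin,ss = (1175/111)·f/(1−f) ≈ 1.728 mcg/mL.
Regimen B: f = (1/2)^(73/30) ≈ 0.1851; Cmin,ss = (1171/111)·f/(1−f) ≈ 2.396 mcg/mL.
Difference ≈ 1.728 − 2.396 ≈ -0.668 mcg/mL.

-0.7 mcg/mL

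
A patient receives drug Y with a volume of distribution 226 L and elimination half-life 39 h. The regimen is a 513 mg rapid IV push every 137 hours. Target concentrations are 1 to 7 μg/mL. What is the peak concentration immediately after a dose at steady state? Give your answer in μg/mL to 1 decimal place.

2.5 μg/mL

k = ln2/t½ = ln2/39 ≈ 0.017773 h⁻¹; fraction remaining f = e^(−kτ) = e^(−0.017773×137) ≈ 0.0876.
Accumulation ratio R = 1/(1 − f) ≈ 1/0.9124 ≈ 1.0960.
Each bolus raises the concentration by D/Vd = 513/226 ≈ 2.270 μg/mL.
Steady-state peak Cmax,ss = C₀·R ≈ 2.270 × 1.0960 ≈ 2.488 μg/mL.
Peak 2.5 μg/mL vs MTC 7 μg/mL: below toxic threshold.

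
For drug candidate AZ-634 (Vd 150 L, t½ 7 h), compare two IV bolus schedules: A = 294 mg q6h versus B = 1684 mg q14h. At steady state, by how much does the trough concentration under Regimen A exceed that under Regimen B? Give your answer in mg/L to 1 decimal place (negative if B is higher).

Regimen A: f = (1/2)^(6/7) ≈ 0.5520; Cmin,ss = (294/150)·f/(1−f) ≈ 2.415 mg/L.
Regimen B: f = (1/2)^(14/7) ≈ 0.2500; Cmin,ss = (1684/150)·f/(1−f) ≈ 3.742 mg/L.
Difference ≈ 2.415 − 3.742 ≈ -1.327 mg/L.

-1.3 mg/L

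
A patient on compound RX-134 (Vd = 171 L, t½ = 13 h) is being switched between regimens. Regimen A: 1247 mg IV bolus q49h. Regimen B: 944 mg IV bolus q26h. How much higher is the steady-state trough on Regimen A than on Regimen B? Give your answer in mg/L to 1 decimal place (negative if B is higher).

-1.3 mg/L

Regimen A: f = (1/2)^(49/13) ≈ 0.0733; Cmin,ss = (1247/171)·f/(1−f) ≈ 0.577 mg/L.
Regimen B: f = (1/2)^(26/13) ≈ 0.2500; Cmin,ss = (944/171)·f/(1−f) ≈ 1.840 mg/L.
Difference ≈ 0.577 − 1.840 ≈ -1.263 mg/L.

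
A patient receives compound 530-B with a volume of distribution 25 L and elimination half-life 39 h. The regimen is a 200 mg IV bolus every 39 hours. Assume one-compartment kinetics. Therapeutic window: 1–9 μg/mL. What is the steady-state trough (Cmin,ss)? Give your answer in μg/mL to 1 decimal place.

The dosing interval is 1 half-life, so f = 2^(−1) = 0.5.
Accumulation ratio R = 1/(1 − f) = 1/0.5 = 2/1.
Single-dose peak C₀ = D/Vd = 200/25 = 8 μg/mL.
Steady-state peak Cmax,ss = C₀·R = 8 × 2/1 ≈ 16.000 μg/mL.
Steady-state trough Cmin,ss = Cmax,ss·f ≈ 16.000 × 0.5 ≈ 8.000 μg/mL.
Trough 8.0 μg/mL vs MEC 1 μg/mL: adequate.

8.0 μg/mL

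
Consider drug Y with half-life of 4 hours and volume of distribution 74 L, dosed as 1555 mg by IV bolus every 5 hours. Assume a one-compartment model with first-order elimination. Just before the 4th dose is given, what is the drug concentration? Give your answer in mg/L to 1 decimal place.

14.1 mg/L

f = (1/2)^(τ/t½) = (1/2)^(5/4) ≈ 0.4204.
C₀ = D/Vd = 1555/74 ≈ 21.014 mg/L.
Before the 4th dose, 3 doses have been given. Superposition: Cmin = C₀·(f + f² + … + f^3).
≈ 21.014 × (0.4204 + 0.1767 + 0.0743) ≈ 21.014 × 0.6714 ≈ 14.109 mg/L.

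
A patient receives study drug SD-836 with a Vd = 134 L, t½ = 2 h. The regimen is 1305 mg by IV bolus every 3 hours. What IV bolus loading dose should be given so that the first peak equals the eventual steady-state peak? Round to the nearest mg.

f = (1/2)^(3/2) ≈ 0.353553; accumulation ratio R = 1/(1−f) ≈ 1.54692.
Loading dose to hit Cmax,ss on first dose: D_load = D_maint·R ≈ 1305 × 1.54692 ≈ 2018.73 mg.

2019 mg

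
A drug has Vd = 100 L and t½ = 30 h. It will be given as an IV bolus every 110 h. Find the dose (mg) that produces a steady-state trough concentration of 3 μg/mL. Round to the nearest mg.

3510 mg

τ/t½ = 110/30 ≈ 3.6667, so f = (1/2)^(110/30) ≈ 0.078745.
Cmin,ss = (D/Vd)·f/(1−f), so D = Cmin,ss·Vd·(1−f)/f.
D = 3 × 100 × (1−f)/f ≈ 3 × 100 × 11.69922 ≈ 3509.77 mg.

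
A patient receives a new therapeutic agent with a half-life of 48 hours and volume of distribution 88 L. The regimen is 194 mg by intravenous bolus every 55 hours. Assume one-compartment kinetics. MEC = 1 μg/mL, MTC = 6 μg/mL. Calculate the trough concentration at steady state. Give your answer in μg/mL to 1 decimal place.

τ/t½ = 55/48 ≈ 1.1458, so fraction remaining f = (1/2)^(55/48) ≈ 0.4519.
Accumulation ratio R = 1/(1 − f) ≈ 1/0.5481 ≈ 1.8245.
Each bolus raises the concentration by D/Vd = 194/88 ≈ 2.205 μg/mL.
Steady-state peak Cmax,ss = C₀·R ≈ 2.205 × 1.8245 ≈ 4.023 μg/mL.
One interval later, Cmin,ss = Cmax,ss·e^(−kτ) ≈ 4.023 × 0.4519 ≈ 1.818 μg/mL.
Trough 1.8 μg/mL vs MEC 1 μg/mL: adequate.

1.8 μg/mL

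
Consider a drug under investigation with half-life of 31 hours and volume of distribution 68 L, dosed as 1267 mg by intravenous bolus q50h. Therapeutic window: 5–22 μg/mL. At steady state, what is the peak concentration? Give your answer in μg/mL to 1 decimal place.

τ/t½ = 50/31 ≈ 1.6129, so fraction remaining f = (1/2)^(50/31) ≈ 0.3269.
At steady state, accumulation factor R = 1/(1 − e^(−kτ)) ≈ 1.4857.
Each bolus raises the concentration by D/Vd = 1267/68 ≈ 18.632 μg/mL.
Steady-state peak Cmax,ss = C₀·R ≈ 18.632 × 1.4857 ≈ 27.682 μg/mL.
Peak 27.7 μg/mL vs MTC 22 μg/mL: exceeds toxic threshold.

27.7 μg/mL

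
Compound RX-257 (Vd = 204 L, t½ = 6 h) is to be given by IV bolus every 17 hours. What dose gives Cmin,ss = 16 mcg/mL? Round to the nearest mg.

19999 mg

τ/t½ = 17/6 ≈ 2.8333, so f = (1/2)^(17/6) ≈ 0.140308.
Cmin,ss = (D/Vd)·f/(1−f), so D = Cmin,ss·Vd·(1−f)/f.
D = 16 × 204 × (1−f)/f ≈ 16 × 204 × 6.12718 ≈ 19999.12 mg.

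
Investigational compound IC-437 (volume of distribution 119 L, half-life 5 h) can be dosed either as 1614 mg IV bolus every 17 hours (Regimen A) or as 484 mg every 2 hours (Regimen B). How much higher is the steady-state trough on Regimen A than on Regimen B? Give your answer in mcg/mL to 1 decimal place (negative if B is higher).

Regimen A: f = (1/2)^(17/5) ≈ 0.0947; Cmin,ss = (1614/119)·f/(1−f) ≈ 1.419 mcg/mL.
Regimen B: f = (1/2)^(2/5) ≈ 0.7579; Cmin,ss = (484/119)·f/(1−f) ≈ 12.733 mcg/mL.
Difference ≈ 1.419 − 12.733 ≈ -11.314 mcg/mL.

-11.3 mcg/mL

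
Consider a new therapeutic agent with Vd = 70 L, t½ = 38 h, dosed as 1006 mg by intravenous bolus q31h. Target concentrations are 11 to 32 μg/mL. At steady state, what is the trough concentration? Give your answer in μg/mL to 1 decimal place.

Over one 31-h interval, 31/38 ≈ 0.81579 half-lives elapse, leaving f ≈ 0.5681 of each dose.
Single-dose peak C₀ = D/Vd = 1006/70 ≈ 14.371 μg/mL.
Steady-state trough Cmin,ss = C₀·f/(1−f) ≈ 14.371 × 0.5681/0.4319 ≈ 18.903 μg/mL.
Trough 18.9 μg/mL vs MEC 11 μg/mL: adequate.

18.9 μg/mL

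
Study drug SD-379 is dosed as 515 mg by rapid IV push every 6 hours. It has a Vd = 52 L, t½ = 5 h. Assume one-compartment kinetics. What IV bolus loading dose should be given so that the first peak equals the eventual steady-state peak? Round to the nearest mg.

f = (1/2)^(6/5) ≈ 0.435275; accumulation ratio R = 1/(1−f) ≈ 1.77077.
Loading dose to hit Cmax,ss on first dose: D_load = D_maint·R ≈ 515 × 1.77077 ≈ 911.95 mg.

912 mg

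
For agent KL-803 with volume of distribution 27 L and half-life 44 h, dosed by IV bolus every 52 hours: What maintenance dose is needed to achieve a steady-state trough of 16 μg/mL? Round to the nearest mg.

548 mg

τ/t½ = 52/44 ≈ 1.1818, so f = (1/2)^(52/44) ≈ 0.440796.
Cmin,ss = (D/Vd)·f/(1−f), so D = Cmin,ss·Vd·(1−f)/f.
D = 16 × 27 × (1−f)/f ≈ 16 × 27 × 1.26862 ≈ 548.04 mg.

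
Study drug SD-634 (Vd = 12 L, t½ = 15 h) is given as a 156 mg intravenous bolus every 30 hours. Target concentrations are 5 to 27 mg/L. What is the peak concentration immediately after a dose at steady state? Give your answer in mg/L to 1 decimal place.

17.3 mg/L

τ = 30 h = 2 half-lives, so f = (1/2)^2 = 0.25.
Accumulation ratio R = 1/(1 − f) = 1/0.75 = 4/3.
Single-dose peak C₀ = D/Vd = 156/12 = 13 mg/L.
Steady-state peak Cmax,ss = C₀·R = 13 × 4/3 ≈ 17.333 mg/L.
Peak 17.3 mg/L vs MTC 27 mg/L: below toxic threshold.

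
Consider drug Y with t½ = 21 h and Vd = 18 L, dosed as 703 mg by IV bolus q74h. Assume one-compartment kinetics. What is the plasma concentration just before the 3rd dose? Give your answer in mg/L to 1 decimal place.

3.7 mg/L

f = (1/2)^(τ/t½) = (1/2)^(74/21) ≈ 0.0869.
C₀ = D/Vd = 703/18 ≈ 39.056 mg/L.
Before the 3rd dose, 2 doses have been given. Superposition: Cmin = C₀·(f + f²).
≈ 39.056 × (0.0869 + 0.0076) ≈ 39.056 × 0.0945 ≈ 3.691 mg/L.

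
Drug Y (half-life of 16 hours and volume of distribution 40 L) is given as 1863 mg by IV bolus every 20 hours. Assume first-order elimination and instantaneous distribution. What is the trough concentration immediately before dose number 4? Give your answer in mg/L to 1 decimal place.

31.3 mg/L

f = (1/2)^(τ/t½) = (1/2)^(20/16) ≈ 0.4204.
C₀ = D/Vd = 1863/40 ≈ 46.575 mg/L.
Before the 4th dose, 3 doses have been given. Superposition: Cmin = C₀·(f + f² + … + f^3).
≈ 46.575 × (0.4204 + 0.1767 + 0.0743) ≈ 46.575 × 0.6714 ≈ 31.270 mg/L.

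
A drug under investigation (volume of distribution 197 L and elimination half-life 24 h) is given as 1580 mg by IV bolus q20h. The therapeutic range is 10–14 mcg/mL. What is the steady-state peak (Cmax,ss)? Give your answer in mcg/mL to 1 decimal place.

18.3 mcg/mL

k = ln2/t½ = ln2/24 ≈ 0.028881 h⁻¹; fraction remaining f = e^(−kτ) = e^(−0.028881×20) ≈ 0.5612.
Accumulation ratio R = 1/(1 − f) ≈ 1/0.4388 ≈ 2.2789.
Single-dose peak C₀ = D/Vd = 1580/197 ≈ 8.020 mcg/mL.
Steady-state peak Cmax,ss = C₀·R ≈ 8.020 × 2.2789 ≈ 18.277 mcg/mL.
Peak 18.3 mcg/mL vs MTC 14 mcg/mL: exceeds toxic threshold.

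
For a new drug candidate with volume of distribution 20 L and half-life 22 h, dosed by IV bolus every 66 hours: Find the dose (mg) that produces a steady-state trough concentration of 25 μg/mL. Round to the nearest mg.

3500 mg

τ/t½ = 66/22 ≈ 3, so f = (1/2)^(66/22) ≈ 0.125000.
Cmin,ss = (D/Vd)·f/(1−f), so D = Cmin,ss·Vd·(1−f)/f.
D = 25 × 20 × (1−f)/f ≈ 25 × 20 × 7.00000 ≈ 3500.00 mg.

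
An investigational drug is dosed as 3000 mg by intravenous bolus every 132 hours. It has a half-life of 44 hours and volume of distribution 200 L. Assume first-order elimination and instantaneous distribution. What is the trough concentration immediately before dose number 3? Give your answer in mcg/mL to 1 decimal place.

f = (1/2)^(τ/t½) = (1/2)^(132/44) ≈ 0.1250.
C₀ = D/Vd = 3000/200 ≈ 15.000 mcg/mL.
Before the 3rd dose, 2 doses have been given. Superposition: Cmin = C₀·(f + f²).
≈ 15.000 × (0.1250 + 0.0156) ≈ 15.000 × 0.1406 ≈ 2.109 mcg/mL.

2.1 mcg/mL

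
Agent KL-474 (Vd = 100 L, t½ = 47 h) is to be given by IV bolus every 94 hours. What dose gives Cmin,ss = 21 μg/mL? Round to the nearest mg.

6300 mg

τ/t½ = 94/47 ≈ 2, so f = (1/2)^(94/47) ≈ 0.250000.
Cmin,ss = (D/Vd)·f/(1−f), so D = Cmin,ss·Vd·(1−f)/f.
D = 21 × 100 × (1−f)/f ≈ 21 × 100 × 3.00000 ≈ 6300.00 mg.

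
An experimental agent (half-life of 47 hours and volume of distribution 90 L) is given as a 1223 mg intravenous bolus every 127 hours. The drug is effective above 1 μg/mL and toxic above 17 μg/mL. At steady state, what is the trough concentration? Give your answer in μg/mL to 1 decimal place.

2.5 μg/mL

τ/t½ = 127/47 ≈ 2.7021, so fraction remaining f = (1/2)^(127/47) ≈ 0.1537.
At steady state, accumulation factor R = 1/(1 − e^(−kτ)) ≈ 1.1816.
Each bolus raises the concentration by D/Vd = 1223/90 ≈ 13.589 μg/mL.
Cmax,ss = C₀/(1 − f) ≈ 13.589/0.8463 ≈ 16.057 μg/mL.
Steady-state trough Cmin,ss = Cmax,ss·f ≈ 16.057 × 0.1537 ≈ 2.468 μg/mL.
Trough 2.5 μg/mL vs MEC 1 μg/mL: adequate.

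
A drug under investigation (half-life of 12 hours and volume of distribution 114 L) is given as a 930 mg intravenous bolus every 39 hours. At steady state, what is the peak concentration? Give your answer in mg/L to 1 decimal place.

9.1 mg/L

k = ln2/t½ = ln2/12 ≈ 0.057762 h⁻¹; fraction remaining f = e^(−kτ) = e^(−0.057762×39) ≈ 0.1051.
Accumulation ratio R = 1/(1 − f) ≈ 1/0.8949 ≈ 1.1174.
Each bolus raises the concentration by D/Vd = 930/114 ≈ 8.158 mg/L.
Steady-state peak Cmax,ss = C₀·R ≈ 8.158 × 1.1174 ≈ 9.116 mg/L.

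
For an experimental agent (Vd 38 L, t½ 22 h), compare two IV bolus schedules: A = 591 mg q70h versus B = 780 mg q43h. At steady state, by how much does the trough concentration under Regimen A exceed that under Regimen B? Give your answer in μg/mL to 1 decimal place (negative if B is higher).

-5.2 μg/mL

Regimen A: f = (1/2)^(70/22) ≈ 0.1102; Cmin,ss = (591/38)·f/(1−f) ≈ 1.926 μg/mL.
Regimen B: f = (1/2)^(43/22) ≈ 0.2580; Cmin,ss = (780/38)·f/(1−f) ≈ 7.137 μg/mL.
Difference ≈ 1.926 − 7.137 ≈ -5.211 μg/mL.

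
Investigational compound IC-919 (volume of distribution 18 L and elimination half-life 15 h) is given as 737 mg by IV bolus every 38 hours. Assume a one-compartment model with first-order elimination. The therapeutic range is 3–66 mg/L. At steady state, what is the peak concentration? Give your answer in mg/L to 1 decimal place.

49.5 mg/L

τ/t½ = 38/15 ≈ 2.5333, so fraction remaining f = (1/2)^(38/15) ≈ 0.1727.
Accumulation ratio R = 1/(1 − f) ≈ 1/0.8273 ≈ 1.2088.
Single-dose peak C₀ = D/Vd = 737/18 ≈ 40.944 mg/L.
Cmax,ss = C₀/(1 − f) ≈ 40.944/0.8273 ≈ 49.491 mg/L.
Peak 49.5 mg/L vs MTC 66 mg/L: below toxic threshold.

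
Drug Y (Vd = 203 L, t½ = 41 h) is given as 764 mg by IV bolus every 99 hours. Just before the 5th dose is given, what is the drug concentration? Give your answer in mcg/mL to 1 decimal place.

f = (1/2)^(τ/t½) = (1/2)^(99/41) ≈ 0.1876.
C₀ = D/Vd = 764/203 ≈ 3.764 mcg/mL.
Before the 5th dose, 4 doses have been given. Superposition: Cmin = C₀·(f + f² + … + f^4).
≈ 3.764 × (0.1876 + 0.0352 + 0.0066 + 0.0012) ≈ 3.764 × 0.2306 ≈ 0.868 mcg/mL.

0.9 mcg/mL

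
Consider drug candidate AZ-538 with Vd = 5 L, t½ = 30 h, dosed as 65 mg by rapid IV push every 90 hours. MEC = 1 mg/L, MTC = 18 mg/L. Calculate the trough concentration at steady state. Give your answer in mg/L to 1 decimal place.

1.9 mg/L

The dosing interval is 3 half-lives, so f = 2^(−3) = 0.125.
At steady state, R = 1/(1 − 0.125) = 8/7.
Single-dose peak C₀ = D/Vd = 65/5 = 13 mg/L.
Steady-state peak Cmax,ss = C₀·R = 13 × 8/7 ≈ 14.857 mg/L.
Steady-state trough Cmin,ss = Cmax,ss·f ≈ 14.857 × 0.125 ≈ 1.857 mg/L.
Trough 1.9 mg/L vs MEC 1 mg/L: adequate.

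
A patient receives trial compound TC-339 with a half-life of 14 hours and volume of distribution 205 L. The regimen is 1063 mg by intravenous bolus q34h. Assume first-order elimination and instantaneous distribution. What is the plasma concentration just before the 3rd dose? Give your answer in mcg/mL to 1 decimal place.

1.1 mcg/mL

f = (1/2)^(τ/t½) = (1/2)^(34/14) ≈ 0.1857.
C₀ = D/Vd = 1063/205 ≈ 5.185 mcg/mL.
Before the 3rd dose, 2 doses have been given. Superposition: Cmin = C₀·(f + f²).
≈ 5.185 × (0.1857 + 0.0345) ≈ 5.185 × 0.2202 ≈ 1.142 mcg/mL.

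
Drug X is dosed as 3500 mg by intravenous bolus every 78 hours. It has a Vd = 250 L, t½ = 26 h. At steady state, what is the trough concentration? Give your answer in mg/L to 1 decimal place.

τ = 78 h = 3 half-lives, so f = (1/2)^3 = 0.125.
Accumulation ratio R = 1/(1 − f) = 1/0.875 = 8/7.
Single-dose peak C₀ = D/Vd = 3500/250 = 14 mg/L.
Steady-state peak Cmax,ss = C₀·R = 14 × 8/7 ≈ 16.000 mg/L.
Steady-state trough Cmin,ss = Cmax,ss·f ≈ 16.000 × 0.125 ≈ 2.000 mg/L.

2.0 mg/L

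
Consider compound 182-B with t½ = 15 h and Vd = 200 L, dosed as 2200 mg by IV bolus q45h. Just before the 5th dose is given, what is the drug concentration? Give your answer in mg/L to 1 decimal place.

1.6 mg/L

f = (1/2)^(τ/t½) = (1/2)^(45/15) ≈ 0.1250.
C₀ = D/Vd = 2200/200 ≈ 11.000 mg/L.
Before the 5th dose, 4 doses have been given. Superposition: Cmin = C₀·(f + f² + … + f^4).
≈ 11.000 × (0.1250 + 0.0156 + 0.0020 + 0.0002) ≈ 11.000 × 0.1428 ≈ 1.571 mg/L.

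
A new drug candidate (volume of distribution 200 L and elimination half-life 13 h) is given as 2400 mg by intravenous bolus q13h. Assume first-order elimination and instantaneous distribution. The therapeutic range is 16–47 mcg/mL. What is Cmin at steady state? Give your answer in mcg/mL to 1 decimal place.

12.0 mcg/mL

The dosing interval is 1 half-life, so f = 2^(−1) = 0.5.
At steady state, R = 1/(1 − 0.5) = 2/1.
Single-dose peak C₀ = D/Vd = 2400/200 = 12 mcg/mL.
Steady-state peak Cmax,ss = C₀·R = 12 × 2/1 ≈ 24.000 mcg/mL.
Steady-state trough Cmin,ss = Cmax,ss·f ≈ 24.000 × 0.5 ≈ 12.000 mcg/mL.
Trough 12.0 mcg/mL vs MEC 16 mcg/mL: subtherapeutic.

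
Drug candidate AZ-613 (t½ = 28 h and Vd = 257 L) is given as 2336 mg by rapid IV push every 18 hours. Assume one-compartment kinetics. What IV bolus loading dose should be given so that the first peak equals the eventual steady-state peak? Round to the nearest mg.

6497 mg

f = (1/2)^(18/28) ≈ 0.640443; accumulation ratio R = 1/(1−f) ≈ 2.78120.
Loading dose to hit Cmax,ss on first dose: D_load = D_maint·R ≈ 2336 × 2.78120 ≈ 6496.88 mg.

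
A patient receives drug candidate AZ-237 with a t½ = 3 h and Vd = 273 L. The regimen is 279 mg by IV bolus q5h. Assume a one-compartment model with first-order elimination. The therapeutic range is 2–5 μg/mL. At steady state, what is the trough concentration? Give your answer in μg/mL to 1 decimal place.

0.5 μg/mL

Over one 5-h interval, 5/3 ≈ 1.6667 half-lives elapse, leaving f ≈ 0.3150 of each dose.
Accumulation ratio R = 1/(1 − f) ≈ 1/0.6850 ≈ 1.4599.
Single-dose peak C₀ = D/Vd = 279/273 ≈ 1.022 μg/mL.
Cmax,ss = C₀/(1 − f) ≈ 1.022/0.6850 ≈ 1.492 μg/mL.
One interval later, Cmin,ss = Cmax,ss·e^(−kτ) ≈ 1.492 × 0.3150 ≈ 0.470 μg/mL.
Trough 0.5 μg/mL vs MEC 2 μg/mL: subtherapeutic.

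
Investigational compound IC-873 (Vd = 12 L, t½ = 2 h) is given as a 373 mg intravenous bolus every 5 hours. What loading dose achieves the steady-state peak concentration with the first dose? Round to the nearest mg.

f = (1/2)^(5/2) ≈ 0.176777; accumulation ratio R = 1/(1−f) ≈ 1.21474.
Loading dose to hit Cmax,ss on first dose: D_load = D_maint·R ≈ 373 × 1.21474 ≈ 453.10 mg.

453 mg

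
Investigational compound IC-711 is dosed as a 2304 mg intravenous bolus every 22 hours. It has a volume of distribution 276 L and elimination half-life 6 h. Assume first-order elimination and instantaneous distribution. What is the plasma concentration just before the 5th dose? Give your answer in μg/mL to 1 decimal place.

0.7 μg/mL

f = (1/2)^(τ/t½) = (1/2)^(22/6) ≈ 0.0787.
C₀ = D/Vd = 2304/276 ≈ 8.348 μg/mL.
Before the 5th dose, 4 doses have been given. Superposition: Cmin = C₀·(f + f² + … + f^4).
≈ 8.348 × (0.0787 + 0.0062 + 0.0005 + 0.0000) ≈ 8.348 × 0.0854 ≈ 0.713 μg/mL.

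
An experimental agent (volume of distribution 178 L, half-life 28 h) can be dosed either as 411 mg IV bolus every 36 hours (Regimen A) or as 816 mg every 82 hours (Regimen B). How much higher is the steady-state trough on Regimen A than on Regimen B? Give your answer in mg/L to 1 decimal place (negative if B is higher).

Regimen A: f = (1/2)^(36/28) ≈ 0.4102; Cmin,ss = (411/178)·f/(1−f) ≈ 1.606 mg/L.
Regimen B: f = (1/2)^(82/28) ≈ 0.1313; Cmin,ss = (816/178)·f/(1−f) ≈ 0.693 mg/L.
Difference ≈ 1.606 − 0.693 ≈ 0.913 mg/L.

0.9 mg/L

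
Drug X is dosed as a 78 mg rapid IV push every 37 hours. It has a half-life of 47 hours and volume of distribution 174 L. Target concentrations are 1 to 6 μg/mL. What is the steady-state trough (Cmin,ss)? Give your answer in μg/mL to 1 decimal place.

0.6 μg/mL

τ/t½ = 37/47 ≈ 0.78723, so fraction remaining f = (1/2)^(37/47) ≈ 0.5795.
Accumulation ratio R = 1/(1 − f) ≈ 1/0.4205 ≈ 2.3781.
Single-dose peak C₀ = D/Vd = 78/174 ≈ 0.448 μg/mL.
Cmax,ss = C₀/(1 − f) ≈ 0.448/0.4205 ≈ 1.065 μg/mL.
One interval later, Cmin,ss = Cmax,ss·e^(−kτ) ≈ 1.065 × 0.5795 ≈ 0.617 μg/mL.
Trough 0.6 μg/mL vs MEC 1 μg/mL: subtherapeutic.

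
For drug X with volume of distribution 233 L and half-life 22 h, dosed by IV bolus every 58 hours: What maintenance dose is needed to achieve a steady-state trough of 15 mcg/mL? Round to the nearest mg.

18236 mg

τ/t½ = 58/22 ≈ 2.6364, so f = (1/2)^(58/22) ≈ 0.160833.
Cmin,ss = (D/Vd)·f/(1−f), so D = Cmin,ss·Vd·(1−f)/f.
D = 15 × 233 × (1−f)/f ≈ 15 × 233 × 5.21763 ≈ 18235.62 mg.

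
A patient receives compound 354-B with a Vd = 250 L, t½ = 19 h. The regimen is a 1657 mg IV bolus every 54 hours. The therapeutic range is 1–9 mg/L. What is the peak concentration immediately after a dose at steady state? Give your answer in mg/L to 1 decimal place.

7.7 mg/L

τ/t½ = 54/19 ≈ 2.8421, so fraction remaining f = (1/2)^(54/19) ≈ 0.1395.
At steady state, accumulation factor R = 1/(1 − e^(−kτ)) ≈ 1.1621.
Each bolus raises the concentration by D/Vd = 1657/250 ≈ 6.628 mg/L.
Cmax,ss = C₀/(1 − f) ≈ 6.628/0.8605 ≈ 7.702 mg/L.
Peak 7.7 mg/L vs MTC 9 mg/L: below toxic threshold.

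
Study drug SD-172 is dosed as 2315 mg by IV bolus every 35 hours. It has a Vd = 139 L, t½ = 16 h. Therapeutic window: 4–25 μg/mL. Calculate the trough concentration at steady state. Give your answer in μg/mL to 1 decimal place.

τ/t½ = 35/16 ≈ 2.1875, so fraction remaining f = (1/2)^(35/16) ≈ 0.2195.
At steady state, accumulation factor R = 1/(1 − e^(−kτ)) ≈ 1.2812.
Single-dose peak C₀ = D/Vd = 2315/139 ≈ 16.655 μg/mL.
Steady-state peak Cmax,ss = C₀·R ≈ 16.655 × 1.2812 ≈ 21.338 μg/mL.
One interval later, Cmin,ss = Cmax,ss·e^(−kτ) ≈ 21.338 × 0.2195 ≈ 4.684 μg/mL.
Trough 4.7 μg/mL vs MEC 4 μg/mL: adequate.

4.7 μg/mL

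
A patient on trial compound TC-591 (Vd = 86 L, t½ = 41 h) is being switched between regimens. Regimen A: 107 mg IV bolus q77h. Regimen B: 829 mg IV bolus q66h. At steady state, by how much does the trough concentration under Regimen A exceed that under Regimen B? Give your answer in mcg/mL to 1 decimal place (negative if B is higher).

-4.2 mcg/mL

Regimen A: f = (1/2)^(77/41) ≈ 0.2721; Cmin,ss = (107/86)·f/(1−f) ≈ 0.465 mcg/mL.
Regimen B: f = (1/2)^(66/41) ≈ 0.3277; Cmin,ss = (829/86)·f/(1−f) ≈ 4.699 mcg/mL.
Difference ≈ 0.465 − 4.699 ≈ -4.234 mcg/mL.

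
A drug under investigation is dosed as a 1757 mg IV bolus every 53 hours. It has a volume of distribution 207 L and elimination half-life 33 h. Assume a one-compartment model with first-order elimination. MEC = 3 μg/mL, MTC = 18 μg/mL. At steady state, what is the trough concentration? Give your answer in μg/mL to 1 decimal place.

τ/t½ = 53/33 ≈ 1.6061, so fraction remaining f = (1/2)^(53/33) ≈ 0.3285.
Each bolus raises the concentration by D/Vd = 1757/207 ≈ 8.488 μg/mL.
Steady-state trough Cmin,ss = C₀·f/(1−f) ≈ 8.488 × 0.3285/0.6715 ≈ 4.152 μg/mL.
Trough 4.2 μg/mL vs MEC 3 μg/mL: adequate.

4.2 μg/mL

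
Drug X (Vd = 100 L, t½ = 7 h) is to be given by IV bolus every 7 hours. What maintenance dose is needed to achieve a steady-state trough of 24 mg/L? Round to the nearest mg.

2400 mg

τ/t½ = 7/7 ≈ 1, so f = (1/2)^(7/7) ≈ 0.500000.
Cmin,ss = (D/Vd)·f/(1−f), so D = Cmin,ss·Vd·(1−f)/f.
D = 24 × 100 × (1−f)/f ≈ 24 × 100 × 1.00000 ≈ 2400.00 mg.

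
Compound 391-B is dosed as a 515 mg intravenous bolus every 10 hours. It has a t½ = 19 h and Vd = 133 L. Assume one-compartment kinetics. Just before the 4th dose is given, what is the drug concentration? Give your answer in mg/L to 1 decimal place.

5.9 mg/L

f = (1/2)^(τ/t½) = (1/2)^(10/19) ≈ 0.6943.
C₀ = D/Vd = 515/133 ≈ 3.872 mg/L.
Before the 4th dose, 3 doses have been given. Superposition: Cmin = C₀·(f + f² + … + f^3).
≈ 3.872 × (0.6943 + 0.4821 + 0.3347) ≈ 3.872 × 1.5111 ≈ 5.851 mg/L.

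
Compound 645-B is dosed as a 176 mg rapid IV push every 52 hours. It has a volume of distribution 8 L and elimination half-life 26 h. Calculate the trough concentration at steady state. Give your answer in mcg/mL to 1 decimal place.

7.3 mcg/mL

The dosing interval is 2 half-lives, so f = 2^(−2) = 0.25.
Accumulation ratio R = 1/(1 − f) = 1/0.75 = 4/3.
Single-dose peak C₀ = D/Vd = 176/8 = 22 mcg/mL.
Steady-state peak Cmax,ss = C₀·R = 22 × 4/3 ≈ 29.333 mcg/mL.
Steady-state trough Cmin,ss = Cmax,ss·f ≈ 29.333 × 0.25 ≈ 7.333 mcg/mL.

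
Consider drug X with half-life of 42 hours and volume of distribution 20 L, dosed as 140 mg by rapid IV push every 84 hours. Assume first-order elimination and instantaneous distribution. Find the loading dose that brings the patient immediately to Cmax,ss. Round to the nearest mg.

187 mg

f = (1/2)^(84/42) ≈ 0.250000; accumulation ratio R = 1/(1−f) ≈ 1.33333.
Loading dose to hit Cmax,ss on first dose: D_load = D_maint·R ≈ 140 × 1.33333 ≈ 186.67 mg.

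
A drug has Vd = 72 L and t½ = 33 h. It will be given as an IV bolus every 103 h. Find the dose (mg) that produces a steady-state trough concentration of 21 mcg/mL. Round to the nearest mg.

11644 mg

τ/t½ = 103/33 ≈ 3.1212, so f = (1/2)^(103/33) ≈ 0.114927.
Cmin,ss = (D/Vd)·f/(1−f), so D = Cmin,ss·Vd·(1−f)/f.
D = 21 × 72 × (1−f)/f ≈ 21 × 72 × 7.70118 ≈ 11644.18 mg.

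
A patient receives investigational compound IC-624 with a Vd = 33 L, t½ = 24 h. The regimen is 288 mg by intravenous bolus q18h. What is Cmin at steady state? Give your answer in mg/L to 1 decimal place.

12.8 mg/L

Over one 18-h interval, 18/24 ≈ 0.75 half-lives elapse, leaving f ≈ 0.5946 of each dose.
At steady state, accumulation factor R = 1/(1 − e^(−kτ)) ≈ 2.4667.
Single-dose peak C₀ = D/Vd = 288/33 ≈ 8.727 mg/L.
Steady-state peak Cmax,ss = C₀·R ≈ 8.727 × 2.4667 ≈ 21.527 mg/L.
Steady-state trough Cmin,ss = Cmax,ss·f ≈ 21.527 × 0.5946 ≈ 12.800 mg/L.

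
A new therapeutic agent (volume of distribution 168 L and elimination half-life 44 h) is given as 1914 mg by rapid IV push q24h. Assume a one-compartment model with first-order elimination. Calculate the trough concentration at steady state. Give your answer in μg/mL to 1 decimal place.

τ/t½ = 24/44 ≈ 0.54545, so fraction remaining f = (1/2)^(24/44) ≈ 0.6852.
Accumulation ratio R = 1/(1 − f) ≈ 1/0.3148 ≈ 3.1766.
Each bolus raises the concentration by D/Vd = 1914/168 ≈ 11.393 μg/mL.
Steady-state peak Cmax,ss = C₀·R ≈ 11.393 × 3.1766 ≈ 36.191 μg/mL.
Steady-state trough Cmin,ss = Cmax,ss·f ≈ 36.191 × 0.6852 ≈ 24.798 μg/mL.

24.8 μg/mL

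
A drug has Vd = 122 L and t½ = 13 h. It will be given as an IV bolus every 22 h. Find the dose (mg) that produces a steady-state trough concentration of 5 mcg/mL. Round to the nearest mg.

1361 mg

τ/t½ = 22/13 ≈ 1.6923, so f = (1/2)^(22/13) ≈ 0.309432.
Cmin,ss = (D/Vd)·f/(1−f), so D = Cmin,ss·Vd·(1−f)/f.
D = 5 × 122 × (1−f)/f ≈ 5 × 122 × 2.23173 ≈ 1361.36 mg.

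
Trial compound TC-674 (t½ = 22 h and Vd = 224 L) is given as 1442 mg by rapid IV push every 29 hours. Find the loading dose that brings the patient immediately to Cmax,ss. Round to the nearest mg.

f = (1/2)^(29/22) ≈ 0.401040; accumulation ratio R = 1/(1−f) ≈ 1.66956.
Loading dose to hit Cmax,ss on first dose: D_load = D_maint·R ≈ 1442 × 1.66956 ≈ 2407.51 mg.

2408 mg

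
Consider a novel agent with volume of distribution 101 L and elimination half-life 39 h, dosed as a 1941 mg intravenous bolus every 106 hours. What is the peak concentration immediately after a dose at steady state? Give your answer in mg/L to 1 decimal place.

22.7 mg/L

k = ln2/t½ = ln2/39 ≈ 0.017773 h⁻¹; fraction remaining f = e^(−kτ) = e^(−0.017773×106) ≈ 0.1520.
Accumulation ratio R = 1/(1 − f) ≈ 1/0.8480 ≈ 1.1792.
Single-dose peak C₀ = D/Vd = 1941/101 ≈ 19.218 mg/L.
Cmax,ss = C₀/(1 − f) ≈ 19.218/0.8480 ≈ 22.663 mg/L.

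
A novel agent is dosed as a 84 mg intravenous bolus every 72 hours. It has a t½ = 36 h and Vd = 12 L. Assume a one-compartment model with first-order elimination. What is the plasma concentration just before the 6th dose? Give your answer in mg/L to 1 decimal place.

f = (1/2)^(τ/t½) = (1/2)^(72/36) ≈ 0.2500.
C₀ = D/Vd = 84/12 ≈ 7.000 mg/L.
Before the 6th dose, 5 doses have been given. Superposition: Cmin = C₀·(f + f² + … + f^5).
≈ 7.000 × (0.2500 + 0.0625 + 0.0156 + 0.0039 + 0.0010) ≈ 7.000 × 0.3330 ≈ 2.331 mg/L.

2.3 mg/L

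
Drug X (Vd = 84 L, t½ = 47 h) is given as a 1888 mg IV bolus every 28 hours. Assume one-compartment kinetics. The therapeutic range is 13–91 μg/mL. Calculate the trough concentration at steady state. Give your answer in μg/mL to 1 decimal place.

k = ln2/t½ = ln2/47 ≈ 0.014748 h⁻¹; fraction remaining f = e^(−kτ) = e^(−0.014748×28) ≈ 0.6617.
Each bolus raises the concentration by D/Vd = 1888/84 ≈ 22.476 μg/mL.
Steady-state trough Cmin,ss = C₀·f/(1−f) ≈ 22.476 × 0.6617/0.3383 ≈ 43.962 μg/mL.
Trough 44.0 μg/mL vs MEC 13 μg/mL: adequate.

44.0 μg/mL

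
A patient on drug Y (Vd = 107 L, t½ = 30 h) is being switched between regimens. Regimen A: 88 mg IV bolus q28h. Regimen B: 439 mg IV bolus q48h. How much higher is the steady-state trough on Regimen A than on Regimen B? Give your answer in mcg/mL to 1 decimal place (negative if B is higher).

Regimen A: f = (1/2)^(28/30) ≈ 0.5236; Cmin,ss = (88/107)·f/(1−f) ≈ 0.904 mcg/mL.
Regimen B: f = (1/2)^(48/30) ≈ 0.3299; Cmin,ss = (439/107)·f/(1−f) ≈ 2.020 mcg/mL.
Difference ≈ 0.904 − 2.020 ≈ -1.116 mcg/mL.

-1.1 mcg/mL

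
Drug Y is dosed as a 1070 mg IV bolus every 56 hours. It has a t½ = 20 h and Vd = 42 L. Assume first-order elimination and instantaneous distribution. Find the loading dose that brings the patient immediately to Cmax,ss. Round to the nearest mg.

1249 mg

f = (1/2)^(56/20) ≈ 0.143587; accumulation ratio R = 1/(1−f) ≈ 1.16766.
Loading dose to hit Cmax,ss on first dose: D_load = D_maint·R ≈ 1070 × 1.16766 ≈ 1249.40 mg.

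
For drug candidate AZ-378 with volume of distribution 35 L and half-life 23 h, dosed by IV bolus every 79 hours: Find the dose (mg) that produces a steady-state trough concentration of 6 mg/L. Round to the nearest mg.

τ/t½ = 79/23 ≈ 3.4348, so f = (1/2)^(79/23) ≈ 0.092476.
Cmin,ss = (D/Vd)·f/(1−f), so D = Cmin,ss·Vd·(1−f)/f.
D = 6 × 35 × (1−f)/f ≈ 6 × 35 × 9.81362 ≈ 2060.86 mg.

2061 mg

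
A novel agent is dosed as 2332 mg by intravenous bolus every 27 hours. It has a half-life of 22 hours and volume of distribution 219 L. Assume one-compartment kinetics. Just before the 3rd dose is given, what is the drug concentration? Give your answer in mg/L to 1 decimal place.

6.5 mg/L

f = (1/2)^(τ/t½) = (1/2)^(27/22) ≈ 0.4271.
C₀ = D/Vd = 2332/219 ≈ 10.648 mg/L.
Before the 3rd dose, 2 doses have been given. Superposition: Cmin = C₀·(f + f²).
≈ 10.648 × (0.4271 + 0.1824) ≈ 10.648 × 0.6095 ≈ 6.490 mg/L.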